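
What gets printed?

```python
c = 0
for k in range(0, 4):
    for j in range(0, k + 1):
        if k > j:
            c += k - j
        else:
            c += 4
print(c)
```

26

k=0,j=0: not 0>0, c = 0+4 = 4
k=1,j=0: 1>0, c = 4+1 = 5
k=1,j=1: not 1>1, c = 5+4 = 9
k=2,j=0: 2>0, c = 9+2 = 11
k=2,j=1: 2>1, c = 11+1 = 12
k=2,j=2: not 2>2, c = 12+4 = 16
k=3,j=0: 3>0, c = 16+3 = 19
k=3,j=1: 3>1, c = 19+2 = 21
k=3,j=2: 3>2, c = 21+1 = 22
k=3,j=3: not 3>3, c = 22+4 = 26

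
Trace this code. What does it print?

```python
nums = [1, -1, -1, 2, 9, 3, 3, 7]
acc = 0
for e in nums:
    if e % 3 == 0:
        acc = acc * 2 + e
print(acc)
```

e=1: not %3==0
e=-1: not %3==0
e=-1: not %3==0
e=2: not %3==0
e=9: %3==0, acc = 0*2+9 = 9
e=3: %3==0, acc = 9*2+3 = 21
e=3: %3==0, acc = 21*2+3 = 45
e=7: not %3==0

45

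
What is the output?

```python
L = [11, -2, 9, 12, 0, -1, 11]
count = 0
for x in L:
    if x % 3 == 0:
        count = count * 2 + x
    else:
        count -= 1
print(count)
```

42

x=11: not %3==0, count = 0-1 = -1
x=-2: not %3==0, count = (-1)-1 = -2
x=9: %3==0, count = (-2)*2+9 = 5
x=12: %3==0, count = 5*2+12 = 22
x=0: %3==0, count = 22*2+0 = 44
x=-1: not %3==0, count = 44-1 = 43
x=11: not %3==0, count = 43-1 = 42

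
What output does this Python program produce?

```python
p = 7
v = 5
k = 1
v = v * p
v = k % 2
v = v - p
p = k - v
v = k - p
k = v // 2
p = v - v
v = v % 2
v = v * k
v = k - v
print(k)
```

-3

v = 5*7 = 35
v = 1%2 = 1
v = 1-7 = -6
p = 1-(-6) = 7
v = 1-7 = -6
k = (-6)//2 = -3
p = (-6)-(-6) = 0
v = (-6)%2 = 0
v = 0*(-3) = 0
v = (-3)-0 = -3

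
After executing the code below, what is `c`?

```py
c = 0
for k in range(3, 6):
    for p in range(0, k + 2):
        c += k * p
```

k=3,p=0: c = 0+0 = 0
k=3,p=1: c = 0+3 = 3
k=3,p=2: c = 3+6 = 9
k=3,p=3: c = 9+9 = 18
k=3,p=4: c = 18+12 = 30
k=4,p=0: c = 30+0 = 30
k=4,p=1: c = 30+4 = 34
k=4,p=2: c = 34+8 = 42
k=4,p=3: c = 42+12 = 54
k=4,p=4: c = 54+16 = 70
k=4,p=5: c = 70+20 = 90
k=5,p=0: c = 90+0 = 90
k=5,p=1: c = 90+5 = 95
k=5,p=2: c = 95+10 = 105
k=5,p=3: c = 105+15 = 120
k=5,p=4: c = 120+20 = 140
k=5,p=5: c = 140+25 = 165
k=5,p=6: c = 165+30 = 195

195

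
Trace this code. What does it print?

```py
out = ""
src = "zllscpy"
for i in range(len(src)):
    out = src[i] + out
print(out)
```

ypcsllz

i=0: prepend 'z' → 'z'
i=1: prepend 'l' → 'lz'
i=2: prepend 'l' → 'llz'
i=3: prepend 's' → 'sllz'
i=4: prepend 'c' → 'csllz'
i=5: prepend 'p' → 'pcsllz'
i=6: prepend 'y' → 'ypcsllz'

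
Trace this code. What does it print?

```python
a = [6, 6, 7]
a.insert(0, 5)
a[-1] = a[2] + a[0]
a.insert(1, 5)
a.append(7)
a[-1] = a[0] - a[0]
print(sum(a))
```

33

insert 5 at 0 → [5, 6, 6, 7]
a[-1] = a[2]+a[0] = 6+5 = 11 → [5, 6, 6, 11]
insert 5 at 1 → [5, 5, 6, 6, 11]
append 7 → [5, 5, 6, 6, 11, 7]
a[-1] = a[0]-a[0] = 5-5 = 0 → [5, 5, 6, 6, 11, 0]
sum = 33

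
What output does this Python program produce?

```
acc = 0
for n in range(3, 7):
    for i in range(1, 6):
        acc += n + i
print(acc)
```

n=3,i=1: acc = 0+4 = 4
n=3,i=2: acc = 4+5 = 9
n=3,i=3: acc = 9+6 = 15
n=3,i=4: acc = 15+7 = 22
n=3,i=5: acc = 22+8 = 30
n=4,i=1: acc = 30+5 = 35
n=4,i=2: acc = 35+6 = 41
n=4,i=3: acc = 41+7 = 48
n=4,i=4: acc = 48+8 = 56
n=4,i=5: acc = 56+9 = 65
n=5,i=1: acc = 65+6 = 71
n=5,i=2: acc = 71+7 = 78
n=5,i=3: acc = 78+8 = 86
n=5,i=4: acc = 86+9 = 95
n=5,i=5: acc = 95+10 = 105
n=6,i=1: acc = 105+7 = 112
n=6,i=2: acc = 112+8 = 120
n=6,i=3: acc = 120+9 = 129
n=6,i=4: acc = 129+10 = 139
n=6,i=5: acc = 139+11 = 150

150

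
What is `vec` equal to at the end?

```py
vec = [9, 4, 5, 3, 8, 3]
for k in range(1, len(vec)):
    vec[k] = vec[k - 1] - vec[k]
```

[9, 5, 0, -3, -11, -14]

k=1: vec[1] = 9-4 = 5 → [9, 5, 5, 3, 8, 3]
k=2: vec[2] = 5-5 = 0 → [9, 5, 0, 3, 8, 3]
k=3: vec[3] = 0-3 = -3 → [9, 5, 0, -3, 8, 3]
k=4: vec[4] = (-3)-8 = -11 → [9, 5, 0, -3, -11, 3]
k=5: vec[5] = (-11)-3 = -14 → [9, 5, 0, -3, -11, -14]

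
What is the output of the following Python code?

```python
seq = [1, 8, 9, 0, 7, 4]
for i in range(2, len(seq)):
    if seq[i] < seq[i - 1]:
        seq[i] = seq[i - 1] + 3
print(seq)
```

i=2: 9>=8, unchanged → [1, 8, 9, 0, 7, 4]
i=3: 0<9, seq[3] = 9+3 = 12 → [1, 8, 9, 12, 7, 4]
i=4: 7<12, seq[4] = 12+3 = 15 → [1, 8, 9, 12, 15, 4]
i=5: 4<15, seq[5] = 15+3 = 18 → [1, 8, 9, 12, 15, 18]

[1, 8, 9, 12, 15, 18]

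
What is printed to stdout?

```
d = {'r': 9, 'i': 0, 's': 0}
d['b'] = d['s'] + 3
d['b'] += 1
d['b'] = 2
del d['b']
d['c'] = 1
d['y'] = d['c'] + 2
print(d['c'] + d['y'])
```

4

d['b'] = d['s']+3 = 3 → {'r': 9, 'i': 0, 's': 0, 'b': 3}
d['b'] = 3+1 = 4 → {'r': 9, 'i': 0, 's': 0, 'b': 4}
d['b'] = 2 → {'r': 9, 'i': 0, 's': 0, 'b': 2}
del 'b' → {'r': 9, 'i': 0, 's': 0}
d['c'] = 1 → {'r': 9, 'i': 0, 's': 0, 'c': 1}
d['y'] = d['c']+2 = 3 → {'r': 9, 'i': 0, 's': 0, 'c': 1, 'y': 3}
d['c']+d['y'] = 1+3 = 4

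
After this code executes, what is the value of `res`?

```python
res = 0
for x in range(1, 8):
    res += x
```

x=1: res = 0+1 = 1
x=2: res = 1+2 = 3
x=3: res = 3+3 = 6
x=4: res = 6+4 = 10
x=5: res = 10+5 = 15
x=6: res = 15+6 = 21
x=7: res = 21+7 = 28

28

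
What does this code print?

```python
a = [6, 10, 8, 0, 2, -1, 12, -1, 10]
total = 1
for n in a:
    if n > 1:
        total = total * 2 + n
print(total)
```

522

n=6: >1, total = 1*2+6 = 8
n=10: >1, total = 8*2+10 = 26
n=8: >1, total = 26*2+8 = 60
n=0: not >1
n=2: >1, total = 60*2+2 = 122
n=-1: not >1
n=12: >1, total = 122*2+12 = 256
n=-1: not >1
n=10: >1, total = 256*2+10 = 522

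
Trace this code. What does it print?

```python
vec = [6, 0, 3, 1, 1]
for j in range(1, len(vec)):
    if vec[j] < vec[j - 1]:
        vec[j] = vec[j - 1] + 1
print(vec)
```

j=1: 0<6, vec[1] = 6+1 = 7 → [6, 7, 3, 1, 1]
j=2: 3<7, vec[2] = 7+1 = 8 → [6, 7, 8, 1, 1]
j=3: 1<8, vec[3] = 8+1 = 9 → [6, 7, 8, 9, 1]
j=4: 1<9, vec[4] = 9+1 = 10 → [6, 7, 8, 9, 10]

[6, 7, 8, 9, 10]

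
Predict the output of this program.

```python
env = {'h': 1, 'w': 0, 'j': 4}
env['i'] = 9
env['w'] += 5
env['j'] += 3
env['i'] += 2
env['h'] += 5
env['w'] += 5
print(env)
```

env['i'] = 9 → {'h': 1, 'w': 0, 'j': 4, 'i': 9}
env['w'] = 0+5 = 5 → {'h': 1, 'w': 5, 'j': 4, 'i': 9}
env['j'] = 4+3 = 7 → {'h': 1, 'w': 5, 'j': 7, 'i': 9}
env['i'] = 9+2 = 11 → {'h': 1, 'w': 5, 'j': 7, 'i': 11}
env['h'] = 1+5 = 6 → {'h': 6, 'w': 5, 'j': 7, 'i': 11}
env['w'] = 5+5 = 10 → {'h': 6, 'w': 10, 'j': 7, 'i': 11}

{'h': 6, 'w': 10, 'j': 7, 'i': 11}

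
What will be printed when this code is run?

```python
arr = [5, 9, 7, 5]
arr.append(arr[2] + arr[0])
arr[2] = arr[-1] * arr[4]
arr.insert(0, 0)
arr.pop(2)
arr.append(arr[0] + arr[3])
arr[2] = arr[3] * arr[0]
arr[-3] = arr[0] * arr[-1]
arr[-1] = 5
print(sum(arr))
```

append arr[2]+arr[0] = 7+5 = 12 → [5, 9, 7, 5, 12]
arr[2] = arr[-1]*arr[4] = 12*12 = 144 → [5, 9, 144, 5, 12]
insert 0 at 0 → [0, 5, 9, 144, 5, 12]
pop(2) removes 9 → [0, 5, 144, 5, 12]
append arr[0]+arr[3] = 0+5 = 5 → [0, 5, 144, 5, 12, 5]
arr[2] = arr[3]*arr[0] = 5*0 = 0 → [0, 5, 0, 5, 12, 5]
arr[-3] = arr[0]*arr[-1] = 0*5 = 0 → [0, 5, 0, 0, 12, 5]
arr[-1] = 5 → [0, 5, 0, 0, 12, 5]
sum = 22

22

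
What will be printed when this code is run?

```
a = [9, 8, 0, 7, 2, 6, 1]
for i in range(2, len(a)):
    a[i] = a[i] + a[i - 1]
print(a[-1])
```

24

i=2: a[2] = 0+8 = 8 → [9, 8, 8, 7, 2, 6, 1]
i=3: a[3] = 7+8 = 15 → [9, 8, 8, 15, 2, 6, 1]
i=4: a[4] = 2+15 = 17 → [9, 8, 8, 15, 17, 6, 1]
i=5: a[5] = 6+17 = 23 → [9, 8, 8, 15, 17, 23, 1]
i=6: a[6] = 1+23 = 24 → [9, 8, 8, 15, 17, 23, 24]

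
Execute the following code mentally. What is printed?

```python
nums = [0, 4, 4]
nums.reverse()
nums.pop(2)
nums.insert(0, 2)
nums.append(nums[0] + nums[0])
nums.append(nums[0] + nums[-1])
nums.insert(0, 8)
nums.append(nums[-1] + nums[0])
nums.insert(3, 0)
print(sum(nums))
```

42

reverse → [4, 4, 0]
pop(2) removes 0 → [4, 4]
insert 2 at 0 → [2, 4, 4]
append nums[0]+nums[0] = 2+2 = 4 → [2, 4, 4, 4]
append nums[0]+nums[-1] = 2+4 = 6 → [2, 4, 4, 4, 6]
insert 8 at 0 → [8, 2, 4, 4, 4, 6]
append nums[-1]+nums[0] = 6+8 = 14 → [8, 2, 4, 4, 4, 6, 14]
insert 0 at 3 → [8, 2, 4, 0, 4, 4, 6, 14]
sum = 42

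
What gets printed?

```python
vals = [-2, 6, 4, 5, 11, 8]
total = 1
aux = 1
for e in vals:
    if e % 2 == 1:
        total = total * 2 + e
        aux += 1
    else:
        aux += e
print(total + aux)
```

e=-2: not odd; aux=-1
e=6: not odd; aux=5
e=4: not odd; aux=9
e=5: odd, total = 1*2+5 = 7; aux=10
e=11: odd, total = 7*2+11 = 25; aux=11
e=8: not odd; aux=19
total+aux = 25+19 = 44

44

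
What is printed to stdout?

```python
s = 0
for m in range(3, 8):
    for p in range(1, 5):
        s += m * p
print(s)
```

250

m=3,p=1: s = 0+3 = 3
m=3,p=2: s = 3+6 = 9
m=3,p=3: s = 9+9 = 18
m=3,p=4: s = 18+12 = 30
m=4,p=1: s = 30+4 = 34
m=4,p=2: s = 34+8 = 42
m=4,p=3: s = 42+12 = 54
m=4,p=4: s = 54+16 = 70
m=5,p=1: s = 70+5 = 75
m=5,p=2: s = 75+10 = 85
m=5,p=3: s = 85+15 = 100
m=5,p=4: s = 100+20 = 120
m=6,p=1: s = 120+6 = 126
m=6,p=2: s = 126+12 = 138
m=6,p=3: s = 138+18 = 156
m=6,p=4: s = 156+24 = 180
m=7,p=1: s = 180+7 = 187
m=7,p=2: s = 187+14 = 201
m=7,p=3: s = 201+21 = 222
m=7,p=4: s = 222+28 = 250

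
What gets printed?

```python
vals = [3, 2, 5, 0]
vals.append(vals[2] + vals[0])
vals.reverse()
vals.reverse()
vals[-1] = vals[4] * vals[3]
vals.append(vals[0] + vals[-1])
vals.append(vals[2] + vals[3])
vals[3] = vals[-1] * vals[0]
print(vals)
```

append vals[2]+vals[0] = 5+3 = 8 → [3, 2, 5, 0, 8]
reverse → [8, 0, 5, 2, 3]
reverse → [3, 2, 5, 0, 8]
vals[-1] = vals[4]*vals[3] = 8*0 = 0 → [3, 2, 5, 0, 0]
append vals[0]+vals[-1] = 3+0 = 3 → [3, 2, 5, 0, 0, 3]
append vals[2]+vals[3] = 5+0 = 5 → [3, 2, 5, 0, 0, 3, 5]
vals[3] = vals[-1]*vals[0] = 5*3 = 15 → [3, 2, 5, 15, 0, 3, 5]

[3, 2, 5, 15, 0, 3, 5]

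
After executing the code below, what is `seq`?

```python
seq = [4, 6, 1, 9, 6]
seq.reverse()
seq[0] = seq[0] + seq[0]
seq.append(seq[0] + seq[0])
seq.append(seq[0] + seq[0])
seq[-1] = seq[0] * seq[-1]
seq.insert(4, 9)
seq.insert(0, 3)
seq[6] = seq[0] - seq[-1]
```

reverse → [6, 9, 1, 6, 4]
seq[0] = seq[0]+seq[0] = 6+6 = 12 → [12, 9, 1, 6, 4]
append seq[0]+seq[0] = 12+12 = 24 → [12, 9, 1, 6, 4, 24]
append seq[0]+seq[0] = 12+12 = 24 → [12, 9, 1, 6, 4, 24, 24]
seq[-1] = seq[0]*seq[-1] = 12*24 = 288 → [12, 9, 1, 6, 4, 24, 288]
insert 9 at 4 → [12, 9, 1, 6, 9, 4, 24, 288]
insert 3 at 0 → [3, 12, 9, 1, 6, 9, 4, 24, 288]
seq[6] = seq[0]-seq[-1] = 3-288 = -285 → [3, 12, 9, 1, 6, 9, -285, 24, 288]

[3, 12, 9, 1, 6, 9, -285, 24, 288]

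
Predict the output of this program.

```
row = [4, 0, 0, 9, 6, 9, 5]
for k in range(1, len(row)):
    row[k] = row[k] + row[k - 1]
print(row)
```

k=1: row[1] = 0+4 = 4 → [4, 4, 0, 9, 6, 9, 5]
k=2: row[2] = 0+4 = 4 → [4, 4, 4, 9, 6, 9, 5]
k=3: row[3] = 9+4 = 13 → [4, 4, 4, 13, 6, 9, 5]
k=4: row[4] = 6+13 = 19 → [4, 4, 4, 13, 19, 9, 5]
k=5: row[5] = 9+19 = 28 → [4, 4, 4, 13, 19, 28, 5]
k=6: row[6] = 5+28 = 33 → [4, 4, 4, 13, 19, 28, 33]

[4, 4, 4, 13, 19, 28, 33]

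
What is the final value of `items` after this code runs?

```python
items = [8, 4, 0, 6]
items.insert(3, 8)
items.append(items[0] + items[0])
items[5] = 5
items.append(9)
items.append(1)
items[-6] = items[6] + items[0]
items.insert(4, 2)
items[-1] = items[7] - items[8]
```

insert 8 at 3 → [8, 4, 0, 8, 6]
append items[0]+items[0] = 8+8 = 16 → [8, 4, 0, 8, 6, 16]
items[5] = 5 → [8, 4, 0, 8, 6, 5]
append 9 → [8, 4, 0, 8, 6, 5, 9]
append 1 → [8, 4, 0, 8, 6, 5, 9, 1]
items[-6] = items[6]+items[0] = 9+8 = 17 → [8, 4, 17, 8, 6, 5, 9, 1]
insert 2 at 4 → [8, 4, 17, 8, 2, 6, 5, 9, 1]
items[-1] = items[7]-items[8] = 9-1 = 8 → [8, 4, 17, 8, 2, 6, 5, 9, 8]

[8, 4, 17, 8, 2, 6, 5, 9, 8]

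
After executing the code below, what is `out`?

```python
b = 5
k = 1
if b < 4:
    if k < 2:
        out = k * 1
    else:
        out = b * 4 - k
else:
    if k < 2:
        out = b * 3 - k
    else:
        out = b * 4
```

14

b=5, k=1
b < 4 is False; k < 2 is True
→ out = b * 3 - k = 14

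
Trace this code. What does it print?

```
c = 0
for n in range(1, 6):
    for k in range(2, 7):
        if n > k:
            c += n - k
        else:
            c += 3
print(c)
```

n=1,k=2: not 1>2, c = 0+3 = 3
n=1,k=3: not 1>3, c = 3+3 = 6
n=1,k=4: not 1>4, c = 6+3 = 9
n=1,k=5: not 1>5, c = 9+3 = 12
n=1,k=6: not 1>6, c = 12+3 = 15
n=2,k=2: not 2>2, c = 15+3 = 18
n=2,k=3: not 2>3, c = 18+3 = 21
n=2,k=4: not 2>4, c = 21+3 = 24
n=2,k=5: not 2>5, c = 24+3 = 27
n=2,k=6: not 2>6, c = 27+3 = 30
n=3,k=2: 3>2, c = 30+1 = 31
n=3,k=3: not 3>3, c = 31+3 = 34
n=3,k=4: not 3>4, c = 34+3 = 37
n=3,k=5: not 3>5, c = 37+3 = 40
n=3,k=6: not 3>6, c = 40+3 = 43
n=4,k=2: 4>2, c = 43+2 = 45
n=4,k=3: 4>3, c = 45+1 = 46
n=4,k=4: not 4>4, c = 46+3 = 49
n=4,k=5: not 4>5, c = 49+3 = 52
n=4,k=6: not 4>6, c = 52+3 = 55
n=5,k=2: 5>2, c = 55+3 = 58
n=5,k=3: 5>3, c = 58+2 = 60
n=5,k=4: 5>4, c = 60+1 = 61
n=5,k=5: not 5>5, c = 61+3 = 64
n=5,k=6: not 5>6, c = 64+3 = 67

67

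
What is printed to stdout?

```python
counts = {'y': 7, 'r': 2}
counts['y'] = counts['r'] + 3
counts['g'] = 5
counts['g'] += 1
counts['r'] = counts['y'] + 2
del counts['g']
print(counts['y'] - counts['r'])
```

counts['y'] = counts['r']+3 = 5 → {'y': 5, 'r': 2}
counts['g'] = 5 → {'y': 5, 'r': 2, 'g': 5}
counts['g'] = 5+1 = 6 → {'y': 5, 'r': 2, 'g': 6}
counts['r'] = counts['y']+2 = 7 → {'y': 5, 'r': 7, 'g': 6}
del 'g' → {'y': 5, 'r': 7}
counts['y']-counts['r'] = 5-7 = -2

-2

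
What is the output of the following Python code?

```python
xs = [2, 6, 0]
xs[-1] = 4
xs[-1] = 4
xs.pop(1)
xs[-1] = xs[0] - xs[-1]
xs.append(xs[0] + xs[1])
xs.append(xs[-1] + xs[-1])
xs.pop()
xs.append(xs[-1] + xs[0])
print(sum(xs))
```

xs[-1] = 4 → [2, 6, 4]
xs[-1] = 4 → [2, 6, 4]
pop(1) removes 6 → [2, 4]
xs[-1] = xs[0]-xs[-1] = 2-4 = -2 → [2, -2]
append xs[0]+xs[1] = 2+(-2) = 0 → [2, -2, 0]
append xs[-1]+xs[-1] = 0+0 = 0 → [2, -2, 0, 0]
pop() removes 0 → [2, -2, 0]
append xs[-1]+xs[0] = 0+2 = 2 → [2, -2, 0, 2]
sum = 2

2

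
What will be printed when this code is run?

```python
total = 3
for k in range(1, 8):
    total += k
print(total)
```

k=1: total = 3+1 = 4
k=2: total = 4+2 = 6
k=3: total = 6+3 = 9
k=4: total = 9+4 = 13
k=5: total = 13+5 = 18
k=6: total = 18+6 = 24
k=7: total = 24+7 = 31

31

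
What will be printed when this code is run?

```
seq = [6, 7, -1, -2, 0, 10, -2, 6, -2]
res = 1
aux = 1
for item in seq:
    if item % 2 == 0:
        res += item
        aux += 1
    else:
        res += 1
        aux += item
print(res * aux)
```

266

item=6: even, res = 1+6 = 7; aux=2
item=7: not even, res = 7+1 = 8; aux=9
item=-1: not even, res = 8+1 = 9; aux=8
item=-2: even, res = 9+(-2) = 7; aux=9
item=0: even, res = 7+0 = 7; aux=10
item=10: even, res = 7+10 = 17; aux=11
item=-2: even, res = 17+(-2) = 15; aux=12
item=6: even, res = 15+6 = 21; aux=13
item=-2: even, res = 21+(-2) = 19; aux=14
res*aux = 19*14 = 266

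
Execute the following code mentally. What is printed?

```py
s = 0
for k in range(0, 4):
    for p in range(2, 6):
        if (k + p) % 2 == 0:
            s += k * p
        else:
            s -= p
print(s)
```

16

k=0,p=2: even sum, s = 0+0 = 0
k=0,p=3: odd sum, s = 0-3 = -3
k=0,p=4: even sum, s = (-3)+0 = -3
k=0,p=5: odd sum, s = (-3)-5 = -8
k=1,p=2: odd sum, s = (-8)-2 = -10
k=1,p=3: even sum, s = (-10)+3 = -7
k=1,p=4: odd sum, s = (-7)-4 = -11
k=1,p=5: even sum, s = (-11)+5 = -6
k=2,p=2: even sum, s = (-6)+4 = -2
k=2,p=3: odd sum, s = (-2)-3 = -5
k=2,p=4: even sum, s = (-5)+8 = 3
k=2,p=5: odd sum, s = 3-5 = -2
k=3,p=2: odd sum, s = (-2)-2 = -4
k=3,p=3: even sum, s = (-4)+9 = 5
k=3,p=4: odd sum, s = 5-4 = 1
k=3,p=5: even sum, s = 1+15 = 16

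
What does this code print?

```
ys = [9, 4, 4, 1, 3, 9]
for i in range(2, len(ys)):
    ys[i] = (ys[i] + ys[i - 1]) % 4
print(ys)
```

i=2: ys[2] = (4+4)%4 = 0 → [9, 4, 0, 1, 3, 9]
i=3: ys[3] = (1+0)%4 = 1 → [9, 4, 0, 1, 3, 9]
i=4: ys[4] = (3+1)%4 = 0 → [9, 4, 0, 1, 0, 9]
i=5: ys[5] = (9+0)%4 = 1 → [9, 4, 0, 1, 0, 1]

[9, 4, 0, 1, 0, 1]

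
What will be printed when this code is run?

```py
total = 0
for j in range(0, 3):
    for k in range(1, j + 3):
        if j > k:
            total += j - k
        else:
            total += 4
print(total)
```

33

j=0,k=1: not 0>1, total = 0+4 = 4
j=0,k=2: not 0>2, total = 4+4 = 8
j=1,k=1: not 1>1, total = 8+4 = 12
j=1,k=2: not 1>2, total = 12+4 = 16
j=1,k=3: not 1>3, total = 16+4 = 20
j=2,k=1: 2>1, total = 20+1 = 21
j=2,k=2: not 2>2, total = 21+4 = 25
j=2,k=3: not 2>3, total = 25+4 = 29
j=2,k=4: not 2>4, total = 29+4 = 33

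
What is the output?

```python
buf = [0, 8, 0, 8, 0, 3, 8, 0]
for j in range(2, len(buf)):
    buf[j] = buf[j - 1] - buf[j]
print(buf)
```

[0, 8, 8, 0, 0, -3, -11, -11]

j=2: buf[2] = 8-0 = 8 → [0, 8, 8, 8, 0, 3, 8, 0]
j=3: buf[3] = 8-8 = 0 → [0, 8, 8, 0, 0, 3, 8, 0]
j=4: buf[4] = 0-0 = 0 → [0, 8, 8, 0, 0, 3, 8, 0]
j=5: buf[5] = 0-3 = -3 → [0, 8, 8, 0, 0, -3, 8, 0]
j=6: buf[6] = (-3)-8 = -11 → [0, 8, 8, 0, 0, -3, -11, 0]
j=7: buf[7] = (-11)-0 = -11 → [0, 8, 8, 0, 0, -3, -11, -11]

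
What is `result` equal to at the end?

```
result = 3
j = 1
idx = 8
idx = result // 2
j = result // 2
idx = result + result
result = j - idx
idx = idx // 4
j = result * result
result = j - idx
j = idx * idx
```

24

idx = 3//2 = 1
j = 3//2 = 1
idx = 3+3 = 6
result = 1-6 = -5
idx = 6//4 = 1
j = (-5)*(-5) = 25
result = 25-1 = 24
j = 1*1 = 1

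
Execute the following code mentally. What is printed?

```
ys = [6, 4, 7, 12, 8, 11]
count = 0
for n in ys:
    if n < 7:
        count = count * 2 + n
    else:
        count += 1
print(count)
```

n=6: <7, count = 0*2+6 = 6
n=4: <7, count = 6*2+4 = 16
n=7: not <7, count = 16+1 = 17
n=12: not <7, count = 17+1 = 18
n=8: not <7, count = 18+1 = 19
n=11: not <7, count = 19+1 = 20

20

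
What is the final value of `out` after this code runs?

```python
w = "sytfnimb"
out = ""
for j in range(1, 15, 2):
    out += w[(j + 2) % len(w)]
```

'fibyfib'

j=1: add w[3]='f' → 'f'
j=3: add w[5]='i' → 'fi'
j=5: add w[7]='b' → 'fib'
j=7: add w[1]='y' → 'fiby'
j=9: add w[3]='f' → 'fibyf'
j=11: add w[5]='i' → 'fibyfi'
j=13: add w[7]='b' → 'fibyfib'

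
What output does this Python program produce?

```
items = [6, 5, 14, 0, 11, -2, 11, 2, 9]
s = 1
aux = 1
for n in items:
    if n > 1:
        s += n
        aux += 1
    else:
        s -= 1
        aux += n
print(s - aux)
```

51

n=6: >1, s = 1+6 = 7; aux=2
n=5: >1, s = 7+5 = 12; aux=3
n=14: >1, s = 12+14 = 26; aux=4
n=0: not >1, s = 26-1 = 25; aux=4
n=11: >1, s = 25+11 = 36; aux=5
n=-2: not >1, s = 36-1 = 35; aux=3
n=11: >1, s = 35+11 = 46; aux=4
n=2: >1, s = 46+2 = 48; aux=5
n=9: >1, s = 48+9 = 57; aux=6
s-aux = 57-6 = 51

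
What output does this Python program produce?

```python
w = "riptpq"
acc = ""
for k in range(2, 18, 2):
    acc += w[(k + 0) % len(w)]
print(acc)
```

pprpprpp

k=2: add w[2]='p' → 'p'
k=4: add w[4]='p' → 'pp'
k=6: add w[0]='r' → 'ppr'
k=8: add w[2]='p' → 'pprp'
k=10: add w[4]='p' → 'pprpp'
k=12: add w[0]='r' → 'pprppr'
k=14: add w[2]='p' → 'pprpprp'
k=16: add w[4]='p' → 'pprpprpp'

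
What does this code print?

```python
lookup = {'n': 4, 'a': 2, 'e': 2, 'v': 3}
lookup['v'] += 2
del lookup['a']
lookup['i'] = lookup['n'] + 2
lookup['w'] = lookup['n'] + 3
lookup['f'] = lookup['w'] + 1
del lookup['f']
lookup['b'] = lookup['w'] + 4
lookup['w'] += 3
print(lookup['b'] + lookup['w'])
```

lookup['v'] = 3+2 = 5 → {'n': 4, 'a': 2, 'e': 2, 'v': 5}
del 'a' → {'n': 4, 'e': 2, 'v': 5}
lookup['i'] = lookup['n']+2 = 6 → {'n': 4, 'e': 2, 'v': 5, 'i': 6}
lookup['w'] = lookup['n']+3 = 7 → {'n': 4, 'e': 2, 'v': 5, 'i': 6, 'w': 7}
lookup['f'] = lookup['w']+1 = 8 → {'n': 4, 'e': 2, 'v': 5, 'i': 6, 'w': 7, 'f': 8}
del 'f' → {'n': 4, 'e': 2, 'v': 5, 'i': 6, 'w': 7}
lookup['b'] = lookup['w']+4 = 11 → {'n': 4, 'e': 2, 'v': 5, 'i': 6, 'w': 7, 'b': 11}
lookup['w'] = 7+3 = 10 → {'n': 4, 'e': 2, 'v': 5, 'i': 6, 'w': 10, 'b': 11}
lookup['b']+lookup['w'] = 11+10 = 21

21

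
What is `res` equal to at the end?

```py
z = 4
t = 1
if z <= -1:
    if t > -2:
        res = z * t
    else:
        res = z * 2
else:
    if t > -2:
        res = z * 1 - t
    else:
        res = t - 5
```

z=4, t=1
z <= -1 is False; t > -2 is True
→ res = z * 1 - t = 3

3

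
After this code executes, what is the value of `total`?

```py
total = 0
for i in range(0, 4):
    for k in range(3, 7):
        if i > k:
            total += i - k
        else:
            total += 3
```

48

i=0,k=3: not 0>3, total = 0+3 = 3
i=0,k=4: not 0>4, total = 3+3 = 6
i=0,k=5: not 0>5, total = 6+3 = 9
i=0,k=6: not 0>6, total = 9+3 = 12
i=1,k=3: not 1>3, total = 12+3 = 15
i=1,k=4: not 1>4, total = 15+3 = 18
i=1,k=5: not 1>5, total = 18+3 = 21
i=1,k=6: not 1>6, total = 21+3 = 24
i=2,k=3: not 2>3, total = 24+3 = 27
i=2,k=4: not 2>4, total = 27+3 = 30
i=2,k=5: not 2>5, total = 30+3 = 33
i=2,k=6: not 2>6, total = 33+3 = 36
i=3,k=3: not 3>3, total = 36+3 = 39
i=3,k=4: not 3>4, total = 39+3 = 42
i=3,k=5: not 3>5, total = 42+3 = 45
i=3,k=6: not 3>6, total = 45+3 = 48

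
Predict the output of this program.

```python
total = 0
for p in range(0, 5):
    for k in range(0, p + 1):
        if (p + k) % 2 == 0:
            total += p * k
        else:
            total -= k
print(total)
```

34

p=0,k=0: even sum, total = 0+0 = 0
p=1,k=0: odd sum, total = 0-0 = 0
p=1,k=1: even sum, total = 0+1 = 1
p=2,k=0: even sum, total = 1+0 = 1
p=2,k=1: odd sum, total = 1-1 = 0
p=2,k=2: even sum, total = 0+4 = 4
p=3,k=0: odd sum, total = 4-0 = 4
p=3,k=1: even sum, total = 4+3 = 7
p=3,k=2: odd sum, total = 7-2 = 5
p=3,k=3: even sum, total = 5+9 = 14
p=4,k=0: even sum, total = 14+0 = 14
p=4,k=1: odd sum, total = 14-1 = 13
p=4,k=2: even sum, total = 13+8 = 21
p=4,k=3: odd sum, total = 21-3 = 18
p=4,k=4: even sum, total = 18+16 = 34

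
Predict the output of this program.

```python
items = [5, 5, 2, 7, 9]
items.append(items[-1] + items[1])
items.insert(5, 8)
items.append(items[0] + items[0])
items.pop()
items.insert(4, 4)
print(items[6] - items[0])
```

append items[-1]+items[1] = 9+5 = 14 → [5, 5, 2, 7, 9, 14]
insert 8 at 5 → [5, 5, 2, 7, 9, 8, 14]
append items[0]+items[0] = 5+5 = 10 → [5, 5, 2, 7, 9, 8, 14, 10]
pop() removes 10 → [5, 5, 2, 7, 9, 8, 14]
insert 4 at 4 → [5, 5, 2, 7, 4, 9, 8, 14]
items[6]-items[0] = 8-5 = 3

3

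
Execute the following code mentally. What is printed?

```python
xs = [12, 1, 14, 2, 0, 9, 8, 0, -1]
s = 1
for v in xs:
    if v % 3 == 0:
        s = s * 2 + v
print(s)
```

130

v=12: %3==0, s = 1*2+12 = 14
v=1: not %3==0
v=14: not %3==0
v=2: not %3==0
v=0: %3==0, s = 14*2+0 = 28
v=9: %3==0, s = 28*2+9 = 65
v=8: not %3==0
v=0: %3==0, s = 65*2+0 = 130
v=-1: not %3==0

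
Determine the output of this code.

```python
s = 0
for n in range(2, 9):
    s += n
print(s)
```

35

n=2: s = 0+2 = 2
n=3: s = 2+3 = 5
n=4: s = 5+4 = 9
n=5: s = 9+5 = 14
n=6: s = 14+6 = 20
n=7: s = 20+7 = 27
n=8: s = 27+8 = 35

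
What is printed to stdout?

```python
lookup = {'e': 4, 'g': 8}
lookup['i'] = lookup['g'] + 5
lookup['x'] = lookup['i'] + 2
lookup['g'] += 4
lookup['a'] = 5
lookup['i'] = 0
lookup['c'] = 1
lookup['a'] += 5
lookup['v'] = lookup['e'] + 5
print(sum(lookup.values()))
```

lookup['i'] = lookup['g']+5 = 13 → {'e': 4, 'g': 8, 'i': 13}
lookup['x'] = lookup['i']+2 = 15 → {'e': 4, 'g': 8, 'i': 13, 'x': 15}
lookup['g'] = 8+4 = 12 → {'e': 4, 'g': 12, 'i': 13, 'x': 15}
lookup['a'] = 5 → {'e': 4, 'g': 12, 'i': 13, 'x': 15, 'a': 5}
lookup['i'] = 0 → {'e': 4, 'g': 12, 'i': 0, 'x': 15, 'a': 5}
lookup['c'] = 1 → {'e': 4, 'g': 12, 'i': 0, 'x': 15, 'a': 5, 'c': 1}
lookup['a'] = 5+5 = 10 → {'e': 4, 'g': 12, 'i': 0, 'x': 15, 'a': 10, 'c': 1}
lookup['v'] = lookup['e']+5 = 9 → {'e': 4, 'g': 12, 'i': 0, 'x': 15, 'a': 10, 'c': 1, 'v': 9}
sum of values = 51

51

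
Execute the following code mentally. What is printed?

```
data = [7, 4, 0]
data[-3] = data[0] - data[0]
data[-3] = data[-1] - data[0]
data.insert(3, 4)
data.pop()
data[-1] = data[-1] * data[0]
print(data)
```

data[-3] = data[0]-data[0] = 7-7 = 0 → [0, 4, 0]
data[-3] = data[-1]-data[0] = 0-0 = 0 → [0, 4, 0]
insert 4 at 3 → [0, 4, 0, 4]
pop() removes 4 → [0, 4, 0]
data[-1] = data[-1]*data[0] = 0*0 = 0 → [0, 4, 0]

[0, 4, 0]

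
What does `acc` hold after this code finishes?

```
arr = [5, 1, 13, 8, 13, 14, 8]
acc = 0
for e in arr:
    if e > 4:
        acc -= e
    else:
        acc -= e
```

e=5: >4, acc = 0-5 = -5
e=1: not >4, acc = (-5)-1 = -6
e=13: >4, acc = (-6)-13 = -19
e=8: >4, acc = (-19)-8 = -27
e=13: >4, acc = (-27)-13 = -40
e=14: >4, acc = (-40)-14 = -54
e=8: >4, acc = (-54)-8 = -62

-62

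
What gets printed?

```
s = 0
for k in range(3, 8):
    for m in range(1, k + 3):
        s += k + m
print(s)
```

k=3,m=1: s = 0+4 = 4
k=3,m=2: s = 4+5 = 9
k=3,m=3: s = 9+6 = 15
k=3,m=4: s = 15+7 = 22
k=3,m=5: s = 22+8 = 30
k=4,m=1: s = 30+5 = 35
k=4,m=2: s = 35+6 = 41
k=4,m=3: s = 41+7 = 48
k=4,m=4: s = 48+8 = 56
k=4,m=5: s = 56+9 = 65
k=4,m=6: s = 65+10 = 75
k=5,m=1: s = 75+6 = 81
k=5,m=2: s = 81+7 = 88
k=5,m=3: s = 88+8 = 96
k=5,m=4: s = 96+9 = 105
k=5,m=5: s = 105+10 = 115
k=5,m=6: s = 115+11 = 126
k=5,m=7: s = 126+12 = 138
k=6,m=1: s = 138+7 = 145
k=6,m=2: s = 145+8 = 153
k=6,m=3: s = 153+9 = 162
k=6,m=4: s = 162+10 = 172
k=6,m=5: s = 172+11 = 183
k=6,m=6: s = 183+12 = 195
k=6,m=7: s = 195+13 = 208
k=6,m=8: s = 208+14 = 222
k=7,m=1: s = 222+8 = 230
k=7,m=2: s = 230+9 = 239
k=7,m=3: s = 239+10 = 249
k=7,m=4: s = 249+11 = 260
k=7,m=5: s = 260+12 = 272
k=7,m=6: s = 272+13 = 285
k=7,m=7: s = 285+14 = 299
k=7,m=8: s = 299+15 = 314
k=7,m=9: s = 314+16 = 330

330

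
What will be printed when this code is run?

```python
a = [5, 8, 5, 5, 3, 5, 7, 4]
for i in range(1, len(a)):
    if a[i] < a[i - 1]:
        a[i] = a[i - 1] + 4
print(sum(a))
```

i=1: 8>=5, unchanged → [5, 8, 5, 5, 3, 5, 7, 4]
i=2: 5<8, a[2] = 8+4 = 12 → [5, 8, 12, 5, 3, 5, 7, 4]
i=3: 5<12, a[3] = 12+4 = 16 → [5, 8, 12, 16, 3, 5, 7, 4]
i=4: 3<16, a[4] = 16+4 = 20 → [5, 8, 12, 16, 20, 5, 7, 4]
i=5: 5<20, a[5] = 20+4 = 24 → [5, 8, 12, 16, 20, 24, 7, 4]
i=6: 7<24, a[6] = 24+4 = 28 → [5, 8, 12, 16, 20, 24, 28, 4]
i=7: 4<28, a[7] = 28+4 = 32 → [5, 8, 12, 16, 20, 24, 28, 32]
sum = 145

145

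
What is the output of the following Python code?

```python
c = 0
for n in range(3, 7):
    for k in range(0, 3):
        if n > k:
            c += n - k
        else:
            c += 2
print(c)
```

42

n=3,k=0: 3>0, c = 0+3 = 3
n=3,k=1: 3>1, c = 3+2 = 5
n=3,k=2: 3>2, c = 5+1 = 6
n=4,k=0: 4>0, c = 6+4 = 10
n=4,k=1: 4>1, c = 10+3 = 13
n=4,k=2: 4>2, c = 13+2 = 15
n=5,k=0: 5>0, c = 15+5 = 20
n=5,k=1: 5>1, c = 20+4 = 24
n=5,k=2: 5>2, c = 24+3 = 27
n=6,k=0: 6>0, c = 27+6 = 33
n=6,k=1: 6>1, c = 33+5 = 38
n=6,k=2: 6>2, c = 38+4 = 42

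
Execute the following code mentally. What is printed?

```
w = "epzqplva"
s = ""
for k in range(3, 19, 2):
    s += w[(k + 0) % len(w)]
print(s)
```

k=3: add w[3]='q' → 'q'
k=5: add w[5]='l' → 'ql'
k=7: add w[7]='a' → 'qla'
k=9: add w[1]='p' → 'qlap'
k=11: add w[3]='q' → 'qlapq'
k=13: add w[5]='l' → 'qlapql'
k=15: add w[7]='a' → 'qlapqla'
k=17: add w[1]='p' → 'qlapqlap'

qlapqlap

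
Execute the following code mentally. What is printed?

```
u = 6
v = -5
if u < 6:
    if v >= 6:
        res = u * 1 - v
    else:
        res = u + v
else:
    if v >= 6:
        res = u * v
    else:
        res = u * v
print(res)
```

-30

u=6, v=-5
u < 6 is False; v >= 6 is False
→ res = u * v = -30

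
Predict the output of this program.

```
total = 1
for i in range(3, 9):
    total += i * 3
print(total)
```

100

i=3: total = 1+3*3 = 10
i=4: total = 10+4*3 = 22
i=5: total = 22+5*3 = 37
i=6: total = 37+6*3 = 55
i=7: total = 55+7*3 = 76
i=8: total = 76+8*3 = 100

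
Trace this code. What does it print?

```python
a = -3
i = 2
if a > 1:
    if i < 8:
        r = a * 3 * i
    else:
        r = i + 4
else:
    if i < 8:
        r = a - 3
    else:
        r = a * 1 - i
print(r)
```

-6

a=-3, i=2
a > 1 is False; i < 8 is True
→ r = a - 3 = -6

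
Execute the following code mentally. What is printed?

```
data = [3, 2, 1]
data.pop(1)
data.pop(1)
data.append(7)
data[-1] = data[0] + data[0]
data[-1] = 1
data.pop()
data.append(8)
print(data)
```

pop(1) removes 2 → [3, 1]
pop(1) removes 1 → [3]
append 7 → [3, 7]
data[-1] = data[0]+data[0] = 3+3 = 6 → [3, 6]
data[-1] = 1 → [3, 1]
pop() removes 1 → [3]
append 8 → [3, 8]

[3, 8]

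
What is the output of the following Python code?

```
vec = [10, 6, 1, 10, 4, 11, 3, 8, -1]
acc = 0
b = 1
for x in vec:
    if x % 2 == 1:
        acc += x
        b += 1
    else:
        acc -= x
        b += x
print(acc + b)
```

x=10: not odd, acc = 0-10 = -10; b=11
x=6: not odd, acc = (-10)-6 = -16; b=17
x=1: odd, acc = (-16)+1 = -15; b=18
x=10: not odd, acc = (-15)-10 = -25; b=28
x=4: not odd, acc = (-25)-4 = -29; b=32
x=11: odd, acc = (-29)+11 = -18; b=33
x=3: odd, acc = (-18)+3 = -15; b=34
x=8: not odd, acc = (-15)-8 = -23; b=42
x=-1: odd, acc = (-23)+(-1) = -24; b=43
acc+b = (-24)+43 = 19

19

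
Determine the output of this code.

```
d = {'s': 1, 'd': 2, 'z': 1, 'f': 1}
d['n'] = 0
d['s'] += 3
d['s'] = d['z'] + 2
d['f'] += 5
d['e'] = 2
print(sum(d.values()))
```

d['n'] = 0 → {'s': 1, 'd': 2, 'z': 1, 'f': 1, 'n': 0}
d['s'] = 1+3 = 4 → {'s': 4, 'd': 2, 'z': 1, 'f': 1, 'n': 0}
d['s'] = d['z']+2 = 3 → {'s': 3, 'd': 2, 'z': 1, 'f': 1, 'n': 0}
d['f'] = 1+5 = 6 → {'s': 3, 'd': 2, 'z': 1, 'f': 6, 'n': 0}
d['e'] = 2 → {'s': 3, 'd': 2, 'z': 1, 'f': 6, 'n': 0, 'e': 2}
sum of values = 14

14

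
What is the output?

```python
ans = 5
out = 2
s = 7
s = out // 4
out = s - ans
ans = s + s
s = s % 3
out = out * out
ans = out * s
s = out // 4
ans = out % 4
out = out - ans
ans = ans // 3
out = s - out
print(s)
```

s = 2//4 = 0
out = 0-5 = -5
ans = 0+0 = 0
s = 0%3 = 0
out = (-5)*(-5) = 25
ans = 25*0 = 0
s = 25//4 = 6
ans = 25%4 = 1
out = 25-1 = 24
ans = 1//3 = 0
out = 6-24 = -18

6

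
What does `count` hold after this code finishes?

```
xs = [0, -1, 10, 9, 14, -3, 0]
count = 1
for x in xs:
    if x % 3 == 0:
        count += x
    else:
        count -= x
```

x=0: %3==0, count = 1+0 = 1
x=-1: not %3==0, count = 1-(-1) = 2
x=10: not %3==0, count = 2-10 = -8
x=9: %3==0, count = (-8)+9 = 1
x=14: not %3==0, count = 1-14 = -13
x=-3: %3==0, count = (-13)+(-3) = -16
x=0: %3==0, count = (-16)+0 = -16

-16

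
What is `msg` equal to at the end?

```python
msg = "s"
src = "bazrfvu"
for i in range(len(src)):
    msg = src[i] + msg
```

i=0: prepend 'b' → 'bs'
i=1: prepend 'a' → 'abs'
i=2: prepend 'z' → 'zabs'
i=3: prepend 'r' → 'rzabs'
i=4: prepend 'f' → 'frzabs'
i=5: prepend 'v' → 'vfrzabs'
i=6: prepend 'u' → 'uvfrzabs'

'uvfrzabs'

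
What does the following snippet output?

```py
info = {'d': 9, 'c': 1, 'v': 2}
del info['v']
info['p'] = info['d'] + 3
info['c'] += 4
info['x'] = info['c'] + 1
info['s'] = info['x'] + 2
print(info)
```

{'d': 9, 'c': 5, 'p': 12, 'x': 6, 's': 8}

del 'v' → {'d': 9, 'c': 1}
info['p'] = info['d']+3 = 12 → {'d': 9, 'c': 1, 'p': 12}
info['c'] = 1+4 = 5 → {'d': 9, 'c': 5, 'p': 12}
info['x'] = info['c']+1 = 6 → {'d': 9, 'c': 5, 'p': 12, 'x': 6}
info['s'] = info['x']+2 = 8 → {'d': 9, 'c': 5, 'p': 12, 'x': 6, 's': 8}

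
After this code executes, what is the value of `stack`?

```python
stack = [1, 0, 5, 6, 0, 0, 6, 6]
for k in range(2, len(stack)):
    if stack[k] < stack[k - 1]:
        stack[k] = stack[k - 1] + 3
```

[1, 0, 5, 6, 9, 12, 15, 18]

k=2: 5>=0, unchanged → [1, 0, 5, 6, 0, 0, 6, 6]
k=3: 6>=5, unchanged → [1, 0, 5, 6, 0, 0, 6, 6]
k=4: 0<6, stack[4] = 6+3 = 9 → [1, 0, 5, 6, 9, 0, 6, 6]
k=5: 0<9, stack[5] = 9+3 = 12 → [1, 0, 5, 6, 9, 12, 6, 6]
k=6: 6<12, stack[6] = 12+3 = 15 → [1, 0, 5, 6, 9, 12, 15, 6]
k=7: 6<15, stack[7] = 15+3 = 18 → [1, 0, 5, 6, 9, 12, 15, 18]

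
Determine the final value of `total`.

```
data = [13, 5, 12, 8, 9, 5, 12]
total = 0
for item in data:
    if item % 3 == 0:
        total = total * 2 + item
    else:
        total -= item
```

-108

item=13: not %3==0, total = 0-13 = -13
item=5: not %3==0, total = (-13)-5 = -18
item=12: %3==0, total = (-18)*2+12 = -24
item=8: not %3==0, total = (-24)-8 = -32
item=9: %3==0, total = (-32)*2+9 = -55
item=5: not %3==0, total = (-55)-5 = -60
item=12: %3==0, total = (-60)*2+12 = -108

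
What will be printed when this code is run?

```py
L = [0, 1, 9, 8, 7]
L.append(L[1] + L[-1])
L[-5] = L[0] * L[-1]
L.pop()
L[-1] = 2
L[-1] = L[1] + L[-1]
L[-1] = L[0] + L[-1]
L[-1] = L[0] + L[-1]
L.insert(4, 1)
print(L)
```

[0, 0, 9, 8, 1, 2]

append L[1]+L[-1] = 1+7 = 8 → [0, 1, 9, 8, 7, 8]
L[-5] = L[0]*L[-1] = 0*8 = 0 → [0, 0, 9, 8, 7, 8]
pop() removes 8 → [0, 0, 9, 8, 7]
L[-1] = 2 → [0, 0, 9, 8, 2]
L[-1] = L[1]+L[-1] = 0+2 = 2 → [0, 0, 9, 8, 2]
L[-1] = L[0]+L[-1] = 0+2 = 2 → [0, 0, 9, 8, 2]
L[-1] = L[0]+L[-1] = 0+2 = 2 → [0, 0, 9, 8, 2]
insert 1 at 4 → [0, 0, 9, 8, 1, 2]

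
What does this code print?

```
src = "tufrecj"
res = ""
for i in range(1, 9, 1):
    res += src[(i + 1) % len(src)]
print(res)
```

i=1: add src[2]='f' → 'f'
i=2: add src[3]='r' → 'fr'
i=3: add src[4]='e' → 'fre'
i=4: add src[5]='c' → 'frec'
i=5: add src[6]='j' → 'frecj'
i=6: add src[0]='t' → 'frecjt'
i=7: add src[1]='u' → 'frecjtu'
i=8: add src[2]='f' → 'frecjtuf'

frecjtuf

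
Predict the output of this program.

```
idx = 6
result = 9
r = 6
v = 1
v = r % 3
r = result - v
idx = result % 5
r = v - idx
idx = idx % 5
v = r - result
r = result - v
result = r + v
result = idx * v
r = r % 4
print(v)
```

-13

v = 6%3 = 0
r = 9-0 = 9
idx = 9%5 = 4
r = 0-4 = -4
idx = 4%5 = 4
v = (-4)-9 = -13
r = 9-(-13) = 22
result = 22+(-13) = 9
result = 4*(-13) = -52
r = 22%4 = 2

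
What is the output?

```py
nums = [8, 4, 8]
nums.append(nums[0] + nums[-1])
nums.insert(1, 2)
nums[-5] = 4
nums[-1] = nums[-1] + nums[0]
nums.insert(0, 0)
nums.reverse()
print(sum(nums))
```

append nums[0]+nums[-1] = 8+8 = 16 → [8, 4, 8, 16]
insert 2 at 1 → [8, 2, 4, 8, 16]
nums[-5] = 4 → [4, 2, 4, 8, 16]
nums[-1] = nums[-1]+nums[0] = 16+4 = 20 → [4, 2, 4, 8, 20]
insert 0 at 0 → [0, 4, 2, 4, 8, 20]
reverse → [20, 8, 4, 2, 4, 0]
sum = 38

38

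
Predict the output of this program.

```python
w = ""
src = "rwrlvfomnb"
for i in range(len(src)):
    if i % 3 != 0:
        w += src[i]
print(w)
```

wrvfmn

i=0: skip
i=1: add 'w' → 'w'
i=2: add 'r' → 'wr'
i=3: skip
i=4: add 'v' → 'wrv'
i=5: add 'f' → 'wrvf'
i=6: skip
i=7: add 'm' → 'wrvfm'
i=8: add 'n' → 'wrvfmn'
i=9: skip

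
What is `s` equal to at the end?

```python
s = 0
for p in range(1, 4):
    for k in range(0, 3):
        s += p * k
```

18

p=1,k=0: s = 0+0 = 0
p=1,k=1: s = 0+1 = 1
p=1,k=2: s = 1+2 = 3
p=2,k=0: s = 3+0 = 3
p=2,k=1: s = 3+2 = 5
p=2,k=2: s = 5+4 = 9
p=3,k=0: s = 9+0 = 9
p=3,k=1: s = 9+3 = 12
p=3,k=2: s = 12+6 = 18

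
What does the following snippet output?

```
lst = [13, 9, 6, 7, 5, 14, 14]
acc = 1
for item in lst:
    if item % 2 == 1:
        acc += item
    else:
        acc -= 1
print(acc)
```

item=13: odd, acc = 1+13 = 14
item=9: odd, acc = 14+9 = 23
item=6: not odd, acc = 23-1 = 22
item=7: odd, acc = 22+7 = 29
item=5: odd, acc = 29+5 = 34
item=14: not odd, acc = 34-1 = 33
item=14: not odd, acc = 33-1 = 32

32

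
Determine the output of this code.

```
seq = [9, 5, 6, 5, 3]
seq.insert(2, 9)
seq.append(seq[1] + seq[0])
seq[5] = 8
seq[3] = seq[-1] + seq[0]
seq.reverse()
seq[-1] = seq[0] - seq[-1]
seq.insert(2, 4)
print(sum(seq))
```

73

insert 9 at 2 → [9, 5, 9, 6, 5, 3]
append seq[1]+seq[0] = 5+9 = 14 → [9, 5, 9, 6, 5, 3, 14]
seq[5] = 8 → [9, 5, 9, 6, 5, 8, 14]
seq[3] = seq[-1]+seq[0] = 14+9 = 23 → [9, 5, 9, 23, 5, 8, 14]
reverse → [14, 8, 5, 23, 9, 5, 9]
seq[-1] = seq[0]-seq[-1] = 14-9 = 5 → [14, 8, 5, 23, 9, 5, 5]
insert 4 at 2 → [14, 8, 4, 5, 23, 9, 5, 5]
sum = 73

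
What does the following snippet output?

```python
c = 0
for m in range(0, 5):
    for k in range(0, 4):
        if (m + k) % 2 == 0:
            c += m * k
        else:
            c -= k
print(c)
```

m=0,k=0: even sum, c = 0+0 = 0
m=0,k=1: odd sum, c = 0-1 = -1
m=0,k=2: even sum, c = (-1)+0 = -1
m=0,k=3: odd sum, c = (-1)-3 = -4
m=1,k=0: odd sum, c = (-4)-0 = -4
m=1,k=1: even sum, c = (-4)+1 = -3
m=1,k=2: odd sum, c = (-3)-2 = -5
m=1,k=3: even sum, c = (-5)+3 = -2
m=2,k=0: even sum, c = (-2)+0 = -2
m=2,k=1: odd sum, c = (-2)-1 = -3
m=2,k=2: even sum, c = (-3)+4 = 1
m=2,k=3: odd sum, c = 1-3 = -2
m=3,k=0: odd sum, c = (-2)-0 = -2
m=3,k=1: even sum, c = (-2)+3 = 1
m=3,k=2: odd sum, c = 1-2 = -1
m=3,k=3: even sum, c = (-1)+9 = 8
m=4,k=0: even sum, c = 8+0 = 8
m=4,k=1: odd sum, c = 8-1 = 7
m=4,k=2: even sum, c = 7+8 = 15
m=4,k=3: odd sum, c = 15-3 = 12

12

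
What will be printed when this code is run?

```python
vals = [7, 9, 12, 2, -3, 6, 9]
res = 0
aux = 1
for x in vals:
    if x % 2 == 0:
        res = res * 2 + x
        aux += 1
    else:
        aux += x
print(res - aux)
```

32

x=7: not even; aux=8
x=9: not even; aux=17
x=12: even, res = 0*2+12 = 12; aux=18
x=2: even, res = 12*2+2 = 26; aux=19
x=-3: not even; aux=16
x=6: even, res = 26*2+6 = 58; aux=17
x=9: not even; aux=26
res-aux = 58-26 = 32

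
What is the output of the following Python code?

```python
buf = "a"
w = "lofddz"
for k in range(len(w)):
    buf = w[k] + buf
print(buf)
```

zddfola

k=0: prepend 'l' → 'la'
k=1: prepend 'o' → 'ola'
k=2: prepend 'f' → 'fola'
k=3: prepend 'd' → 'dfola'
k=4: prepend 'd' → 'ddfola'
k=5: prepend 'z' → 'zddfola'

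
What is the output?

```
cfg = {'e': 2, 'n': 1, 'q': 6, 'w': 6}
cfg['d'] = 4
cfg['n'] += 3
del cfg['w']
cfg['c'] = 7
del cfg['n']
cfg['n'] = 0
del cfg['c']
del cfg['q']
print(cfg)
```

{'e': 2, 'd': 4, 'n': 0}

cfg['d'] = 4 → {'e': 2, 'n': 1, 'q': 6, 'w': 6, 'd': 4}
cfg['n'] = 1+3 = 4 → {'e': 2, 'n': 4, 'q': 6, 'w': 6, 'd': 4}
del 'w' → {'e': 2, 'n': 4, 'q': 6, 'd': 4}
cfg['c'] = 7 → {'e': 2, 'n': 4, 'q': 6, 'd': 4, 'c': 7}
del 'n' → {'e': 2, 'q': 6, 'd': 4, 'c': 7}
cfg['n'] = 0 → {'e': 2, 'q': 6, 'd': 4, 'c': 7, 'n': 0}
del 'c' → {'e': 2, 'q': 6, 'd': 4, 'n': 0}
del 'q' → {'e': 2, 'd': 4, 'n': 0}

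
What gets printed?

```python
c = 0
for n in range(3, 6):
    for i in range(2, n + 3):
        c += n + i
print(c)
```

123

n=3,i=2: c = 0+5 = 5
n=3,i=3: c = 5+6 = 11
n=3,i=4: c = 11+7 = 18
n=3,i=5: c = 18+8 = 26
n=4,i=2: c = 26+6 = 32
n=4,i=3: c = 32+7 = 39
n=4,i=4: c = 39+8 = 47
n=4,i=5: c = 47+9 = 56
n=4,i=6: c = 56+10 = 66
n=5,i=2: c = 66+7 = 73
n=5,i=3: c = 73+8 = 81
n=5,i=4: c = 81+9 = 90
n=5,i=5: c = 90+10 = 100
n=5,i=6: c = 100+11 = 111
n=5,i=7: c = 111+12 = 123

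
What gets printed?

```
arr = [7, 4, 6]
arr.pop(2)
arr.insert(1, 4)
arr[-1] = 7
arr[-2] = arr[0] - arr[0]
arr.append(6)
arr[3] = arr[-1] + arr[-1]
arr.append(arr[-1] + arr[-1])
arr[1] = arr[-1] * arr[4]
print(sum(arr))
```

626

pop(2) removes 6 → [7, 4]
insert 4 at 1 → [7, 4, 4]
arr[-1] = 7 → [7, 4, 7]
arr[-2] = arr[0]-arr[0] = 7-7 = 0 → [7, 0, 7]
append 6 → [7, 0, 7, 6]
arr[3] = arr[-1]+arr[-1] = 6+6 = 12 → [7, 0, 7, 12]
append arr[-1]+arr[-1] = 12+12 = 24 → [7, 0, 7, 12, 24]
arr[1] = arr[-1]*arr[4] = 24*24 = 576 → [7, 576, 7, 12, 24]
sum = 626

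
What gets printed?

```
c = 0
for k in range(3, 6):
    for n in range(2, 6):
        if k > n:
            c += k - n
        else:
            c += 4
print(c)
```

34

k=3,n=2: 3>2, c = 0+1 = 1
k=3,n=3: not 3>3, c = 1+4 = 5
k=3,n=4: not 3>4, c = 5+4 = 9
k=3,n=5: not 3>5, c = 9+4 = 13
k=4,n=2: 4>2, c = 13+2 = 15
k=4,n=3: 4>3, c = 15+1 = 16
k=4,n=4: not 4>4, c = 16+4 = 20
k=4,n=5: not 4>5, c = 20+4 = 24
k=5,n=2: 5>2, c = 24+3 = 27
k=5,n=3: 5>3, c = 27+2 = 29
k=5,n=4: 5>4, c = 29+1 = 30
k=5,n=5: not 5>5, c = 30+4 = 34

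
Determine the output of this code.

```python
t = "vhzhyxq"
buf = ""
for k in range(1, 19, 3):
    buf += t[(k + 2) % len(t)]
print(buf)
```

k=1: add t[3]='h' → 'h'
k=4: add t[6]='q' → 'hq'
k=7: add t[2]='z' → 'hqz'
k=10: add t[5]='x' → 'hqzx'
k=13: add t[1]='h' → 'hqzxh'
k=16: add t[4]='y' → 'hqzxhy'

hqzxhy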